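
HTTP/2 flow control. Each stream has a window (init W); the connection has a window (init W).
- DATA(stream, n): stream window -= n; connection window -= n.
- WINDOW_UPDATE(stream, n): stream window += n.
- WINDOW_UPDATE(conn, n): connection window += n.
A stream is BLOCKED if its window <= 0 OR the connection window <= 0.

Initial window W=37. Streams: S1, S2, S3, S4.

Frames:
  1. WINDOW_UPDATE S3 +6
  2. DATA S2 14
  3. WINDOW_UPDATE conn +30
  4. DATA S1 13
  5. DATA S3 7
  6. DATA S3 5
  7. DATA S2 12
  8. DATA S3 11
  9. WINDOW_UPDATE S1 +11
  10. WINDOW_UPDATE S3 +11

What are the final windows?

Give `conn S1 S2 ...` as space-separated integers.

Op 1: conn=37 S1=37 S2=37 S3=43 S4=37 blocked=[]
Op 2: conn=23 S1=37 S2=23 S3=43 S4=37 blocked=[]
Op 3: conn=53 S1=37 S2=23 S3=43 S4=37 blocked=[]
Op 4: conn=40 S1=24 S2=23 S3=43 S4=37 blocked=[]
Op 5: conn=33 S1=24 S2=23 S3=36 S4=37 blocked=[]
Op 6: conn=28 S1=24 S2=23 S3=31 S4=37 blocked=[]
Op 7: conn=16 S1=24 S2=11 S3=31 S4=37 blocked=[]
Op 8: conn=5 S1=24 S2=11 S3=20 S4=37 blocked=[]
Op 9: conn=5 S1=35 S2=11 S3=20 S4=37 blocked=[]
Op 10: conn=5 S1=35 S2=11 S3=31 S4=37 blocked=[]

Answer: 5 35 11 31 37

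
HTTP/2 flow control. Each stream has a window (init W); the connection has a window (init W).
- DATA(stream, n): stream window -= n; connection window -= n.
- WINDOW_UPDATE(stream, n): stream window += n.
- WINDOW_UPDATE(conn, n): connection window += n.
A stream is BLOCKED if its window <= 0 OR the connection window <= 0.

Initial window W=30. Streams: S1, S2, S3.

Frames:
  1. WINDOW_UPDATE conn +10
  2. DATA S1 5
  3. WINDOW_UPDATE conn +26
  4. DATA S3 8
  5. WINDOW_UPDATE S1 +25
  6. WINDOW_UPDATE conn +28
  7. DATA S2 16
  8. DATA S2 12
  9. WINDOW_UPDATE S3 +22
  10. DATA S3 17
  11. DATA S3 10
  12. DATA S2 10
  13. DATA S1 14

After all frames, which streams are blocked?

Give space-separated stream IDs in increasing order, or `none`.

Op 1: conn=40 S1=30 S2=30 S3=30 blocked=[]
Op 2: conn=35 S1=25 S2=30 S3=30 blocked=[]
Op 3: conn=61 S1=25 S2=30 S3=30 blocked=[]
Op 4: conn=53 S1=25 S2=30 S3=22 blocked=[]
Op 5: conn=53 S1=50 S2=30 S3=22 blocked=[]
Op 6: conn=81 S1=50 S2=30 S3=22 blocked=[]
Op 7: conn=65 S1=50 S2=14 S3=22 blocked=[]
Op 8: conn=53 S1=50 S2=2 S3=22 blocked=[]
Op 9: conn=53 S1=50 S2=2 S3=44 blocked=[]
Op 10: conn=36 S1=50 S2=2 S3=27 blocked=[]
Op 11: conn=26 S1=50 S2=2 S3=17 blocked=[]
Op 12: conn=16 S1=50 S2=-8 S3=17 blocked=[2]
Op 13: conn=2 S1=36 S2=-8 S3=17 blocked=[2]

Answer: S2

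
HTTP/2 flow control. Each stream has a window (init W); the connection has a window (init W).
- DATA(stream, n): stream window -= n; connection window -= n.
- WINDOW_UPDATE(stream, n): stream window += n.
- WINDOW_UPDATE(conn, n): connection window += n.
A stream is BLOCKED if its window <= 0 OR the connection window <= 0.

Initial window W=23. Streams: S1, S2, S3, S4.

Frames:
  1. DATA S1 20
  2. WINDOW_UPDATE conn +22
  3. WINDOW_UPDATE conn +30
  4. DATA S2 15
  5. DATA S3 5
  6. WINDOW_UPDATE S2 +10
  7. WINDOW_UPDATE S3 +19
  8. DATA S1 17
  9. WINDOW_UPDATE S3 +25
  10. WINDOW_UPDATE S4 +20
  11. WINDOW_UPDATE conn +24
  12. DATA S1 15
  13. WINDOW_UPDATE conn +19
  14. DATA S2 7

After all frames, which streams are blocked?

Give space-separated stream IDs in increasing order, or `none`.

Answer: S1

Derivation:
Op 1: conn=3 S1=3 S2=23 S3=23 S4=23 blocked=[]
Op 2: conn=25 S1=3 S2=23 S3=23 S4=23 blocked=[]
Op 3: conn=55 S1=3 S2=23 S3=23 S4=23 blocked=[]
Op 4: conn=40 S1=3 S2=8 S3=23 S4=23 blocked=[]
Op 5: conn=35 S1=3 S2=8 S3=18 S4=23 blocked=[]
Op 6: conn=35 S1=3 S2=18 S3=18 S4=23 blocked=[]
Op 7: conn=35 S1=3 S2=18 S3=37 S4=23 blocked=[]
Op 8: conn=18 S1=-14 S2=18 S3=37 S4=23 blocked=[1]
Op 9: conn=18 S1=-14 S2=18 S3=62 S4=23 blocked=[1]
Op 10: conn=18 S1=-14 S2=18 S3=62 S4=43 blocked=[1]
Op 11: conn=42 S1=-14 S2=18 S3=62 S4=43 blocked=[1]
Op 12: conn=27 S1=-29 S2=18 S3=62 S4=43 blocked=[1]
Op 13: conn=46 S1=-29 S2=18 S3=62 S4=43 blocked=[1]
Op 14: conn=39 S1=-29 S2=11 S3=62 S4=43 blocked=[1]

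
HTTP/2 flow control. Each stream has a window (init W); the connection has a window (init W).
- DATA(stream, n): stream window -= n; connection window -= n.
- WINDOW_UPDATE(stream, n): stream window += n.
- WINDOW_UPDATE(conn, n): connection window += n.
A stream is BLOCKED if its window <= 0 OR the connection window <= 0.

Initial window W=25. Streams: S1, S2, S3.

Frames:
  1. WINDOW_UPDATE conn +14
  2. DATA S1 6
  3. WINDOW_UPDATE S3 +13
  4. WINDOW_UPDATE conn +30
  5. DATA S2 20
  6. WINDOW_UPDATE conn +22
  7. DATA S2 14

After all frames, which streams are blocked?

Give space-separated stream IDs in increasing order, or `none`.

Answer: S2

Derivation:
Op 1: conn=39 S1=25 S2=25 S3=25 blocked=[]
Op 2: conn=33 S1=19 S2=25 S3=25 blocked=[]
Op 3: conn=33 S1=19 S2=25 S3=38 blocked=[]
Op 4: conn=63 S1=19 S2=25 S3=38 blocked=[]
Op 5: conn=43 S1=19 S2=5 S3=38 blocked=[]
Op 6: conn=65 S1=19 S2=5 S3=38 blocked=[]
Op 7: conn=51 S1=19 S2=-9 S3=38 blocked=[2]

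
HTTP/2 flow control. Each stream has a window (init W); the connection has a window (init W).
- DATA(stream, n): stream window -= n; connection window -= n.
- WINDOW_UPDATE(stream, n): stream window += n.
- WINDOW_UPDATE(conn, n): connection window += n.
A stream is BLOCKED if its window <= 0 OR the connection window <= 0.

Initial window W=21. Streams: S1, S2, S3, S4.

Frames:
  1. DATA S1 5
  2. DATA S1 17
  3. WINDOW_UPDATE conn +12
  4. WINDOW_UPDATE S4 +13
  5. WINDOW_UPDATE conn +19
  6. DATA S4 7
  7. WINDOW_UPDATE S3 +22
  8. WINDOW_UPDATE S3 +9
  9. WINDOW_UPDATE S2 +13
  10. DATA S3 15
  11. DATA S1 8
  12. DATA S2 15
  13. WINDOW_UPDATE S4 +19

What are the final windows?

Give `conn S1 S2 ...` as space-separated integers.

Op 1: conn=16 S1=16 S2=21 S3=21 S4=21 blocked=[]
Op 2: conn=-1 S1=-1 S2=21 S3=21 S4=21 blocked=[1, 2, 3, 4]
Op 3: conn=11 S1=-1 S2=21 S3=21 S4=21 blocked=[1]
Op 4: conn=11 S1=-1 S2=21 S3=21 S4=34 blocked=[1]
Op 5: conn=30 S1=-1 S2=21 S3=21 S4=34 blocked=[1]
Op 6: conn=23 S1=-1 S2=21 S3=21 S4=27 blocked=[1]
Op 7: conn=23 S1=-1 S2=21 S3=43 S4=27 blocked=[1]
Op 8: conn=23 S1=-1 S2=21 S3=52 S4=27 blocked=[1]
Op 9: conn=23 S1=-1 S2=34 S3=52 S4=27 blocked=[1]
Op 10: conn=8 S1=-1 S2=34 S3=37 S4=27 blocked=[1]
Op 11: conn=0 S1=-9 S2=34 S3=37 S4=27 blocked=[1, 2, 3, 4]
Op 12: conn=-15 S1=-9 S2=19 S3=37 S4=27 blocked=[1, 2, 3, 4]
Op 13: conn=-15 S1=-9 S2=19 S3=37 S4=46 blocked=[1, 2, 3, 4]

Answer: -15 -9 19 37 46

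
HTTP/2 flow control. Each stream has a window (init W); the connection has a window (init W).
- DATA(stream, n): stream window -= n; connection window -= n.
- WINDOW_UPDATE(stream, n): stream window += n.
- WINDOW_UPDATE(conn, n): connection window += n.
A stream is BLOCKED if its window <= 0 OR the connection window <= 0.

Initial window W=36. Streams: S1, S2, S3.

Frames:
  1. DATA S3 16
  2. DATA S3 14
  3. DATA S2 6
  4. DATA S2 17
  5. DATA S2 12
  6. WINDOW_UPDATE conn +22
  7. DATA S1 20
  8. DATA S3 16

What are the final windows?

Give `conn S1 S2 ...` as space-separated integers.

Op 1: conn=20 S1=36 S2=36 S3=20 blocked=[]
Op 2: conn=6 S1=36 S2=36 S3=6 blocked=[]
Op 3: conn=0 S1=36 S2=30 S3=6 blocked=[1, 2, 3]
Op 4: conn=-17 S1=36 S2=13 S3=6 blocked=[1, 2, 3]
Op 5: conn=-29 S1=36 S2=1 S3=6 blocked=[1, 2, 3]
Op 6: conn=-7 S1=36 S2=1 S3=6 blocked=[1, 2, 3]
Op 7: conn=-27 S1=16 S2=1 S3=6 blocked=[1, 2, 3]
Op 8: conn=-43 S1=16 S2=1 S3=-10 blocked=[1, 2, 3]

Answer: -43 16 1 -10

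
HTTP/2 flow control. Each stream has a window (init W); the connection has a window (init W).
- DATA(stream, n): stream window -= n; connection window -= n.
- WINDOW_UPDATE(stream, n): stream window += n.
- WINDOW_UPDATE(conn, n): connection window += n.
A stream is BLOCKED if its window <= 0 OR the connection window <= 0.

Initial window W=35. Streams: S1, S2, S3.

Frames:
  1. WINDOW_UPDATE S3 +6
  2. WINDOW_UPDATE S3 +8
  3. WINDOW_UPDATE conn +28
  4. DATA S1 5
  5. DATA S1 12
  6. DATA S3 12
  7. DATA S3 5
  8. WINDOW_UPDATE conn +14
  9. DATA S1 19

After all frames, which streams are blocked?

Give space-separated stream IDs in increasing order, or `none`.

Answer: S1

Derivation:
Op 1: conn=35 S1=35 S2=35 S3=41 blocked=[]
Op 2: conn=35 S1=35 S2=35 S3=49 blocked=[]
Op 3: conn=63 S1=35 S2=35 S3=49 blocked=[]
Op 4: conn=58 S1=30 S2=35 S3=49 blocked=[]
Op 5: conn=46 S1=18 S2=35 S3=49 blocked=[]
Op 6: conn=34 S1=18 S2=35 S3=37 blocked=[]
Op 7: conn=29 S1=18 S2=35 S3=32 blocked=[]
Op 8: conn=43 S1=18 S2=35 S3=32 blocked=[]
Op 9: conn=24 S1=-1 S2=35 S3=32 blocked=[1]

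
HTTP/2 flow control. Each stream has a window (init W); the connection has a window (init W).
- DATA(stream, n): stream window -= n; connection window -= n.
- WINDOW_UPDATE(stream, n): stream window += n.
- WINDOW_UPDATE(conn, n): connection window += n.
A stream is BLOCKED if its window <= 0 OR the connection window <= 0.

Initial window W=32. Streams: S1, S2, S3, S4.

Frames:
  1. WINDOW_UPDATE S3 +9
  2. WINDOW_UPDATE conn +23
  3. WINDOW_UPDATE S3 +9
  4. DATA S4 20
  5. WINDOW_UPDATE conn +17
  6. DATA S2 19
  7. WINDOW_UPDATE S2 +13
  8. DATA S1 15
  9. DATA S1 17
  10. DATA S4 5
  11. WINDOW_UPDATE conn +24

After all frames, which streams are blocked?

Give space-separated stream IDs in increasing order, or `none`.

Answer: S1

Derivation:
Op 1: conn=32 S1=32 S2=32 S3=41 S4=32 blocked=[]
Op 2: conn=55 S1=32 S2=32 S3=41 S4=32 blocked=[]
Op 3: conn=55 S1=32 S2=32 S3=50 S4=32 blocked=[]
Op 4: conn=35 S1=32 S2=32 S3=50 S4=12 blocked=[]
Op 5: conn=52 S1=32 S2=32 S3=50 S4=12 blocked=[]
Op 6: conn=33 S1=32 S2=13 S3=50 S4=12 blocked=[]
Op 7: conn=33 S1=32 S2=26 S3=50 S4=12 blocked=[]
Op 8: conn=18 S1=17 S2=26 S3=50 S4=12 blocked=[]
Op 9: conn=1 S1=0 S2=26 S3=50 S4=12 blocked=[1]
Op 10: conn=-4 S1=0 S2=26 S3=50 S4=7 blocked=[1, 2, 3, 4]
Op 11: conn=20 S1=0 S2=26 S3=50 S4=7 blocked=[1]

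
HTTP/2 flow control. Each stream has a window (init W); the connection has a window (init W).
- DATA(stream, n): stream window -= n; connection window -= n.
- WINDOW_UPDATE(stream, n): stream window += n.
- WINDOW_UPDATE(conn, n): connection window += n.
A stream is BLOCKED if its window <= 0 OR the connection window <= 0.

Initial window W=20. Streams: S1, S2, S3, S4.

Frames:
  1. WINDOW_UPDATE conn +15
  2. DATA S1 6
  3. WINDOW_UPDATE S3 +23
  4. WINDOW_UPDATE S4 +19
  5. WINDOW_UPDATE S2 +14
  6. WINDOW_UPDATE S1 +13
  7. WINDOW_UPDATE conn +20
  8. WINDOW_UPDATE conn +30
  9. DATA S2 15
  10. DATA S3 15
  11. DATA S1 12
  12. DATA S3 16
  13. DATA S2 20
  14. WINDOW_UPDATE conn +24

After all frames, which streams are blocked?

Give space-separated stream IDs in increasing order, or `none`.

Answer: S2

Derivation:
Op 1: conn=35 S1=20 S2=20 S3=20 S4=20 blocked=[]
Op 2: conn=29 S1=14 S2=20 S3=20 S4=20 blocked=[]
Op 3: conn=29 S1=14 S2=20 S3=43 S4=20 blocked=[]
Op 4: conn=29 S1=14 S2=20 S3=43 S4=39 blocked=[]
Op 5: conn=29 S1=14 S2=34 S3=43 S4=39 blocked=[]
Op 6: conn=29 S1=27 S2=34 S3=43 S4=39 blocked=[]
Op 7: conn=49 S1=27 S2=34 S3=43 S4=39 blocked=[]
Op 8: conn=79 S1=27 S2=34 S3=43 S4=39 blocked=[]
Op 9: conn=64 S1=27 S2=19 S3=43 S4=39 blocked=[]
Op 10: conn=49 S1=27 S2=19 S3=28 S4=39 blocked=[]
Op 11: conn=37 S1=15 S2=19 S3=28 S4=39 blocked=[]
Op 12: conn=21 S1=15 S2=19 S3=12 S4=39 blocked=[]
Op 13: conn=1 S1=15 S2=-1 S3=12 S4=39 blocked=[2]
Op 14: conn=25 S1=15 S2=-1 S3=12 S4=39 blocked=[2]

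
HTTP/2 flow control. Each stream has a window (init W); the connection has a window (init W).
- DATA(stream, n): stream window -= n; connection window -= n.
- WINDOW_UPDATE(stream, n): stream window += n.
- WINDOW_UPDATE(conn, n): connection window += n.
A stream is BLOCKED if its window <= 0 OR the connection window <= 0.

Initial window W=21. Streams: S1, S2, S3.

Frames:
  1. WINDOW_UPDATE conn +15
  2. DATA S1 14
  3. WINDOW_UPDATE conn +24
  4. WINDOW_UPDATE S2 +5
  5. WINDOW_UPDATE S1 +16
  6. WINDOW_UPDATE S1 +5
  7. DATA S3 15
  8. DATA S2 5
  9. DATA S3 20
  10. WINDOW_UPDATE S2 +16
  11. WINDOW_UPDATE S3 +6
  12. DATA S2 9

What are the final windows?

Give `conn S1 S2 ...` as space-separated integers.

Answer: -3 28 28 -8

Derivation:
Op 1: conn=36 S1=21 S2=21 S3=21 blocked=[]
Op 2: conn=22 S1=7 S2=21 S3=21 blocked=[]
Op 3: conn=46 S1=7 S2=21 S3=21 blocked=[]
Op 4: conn=46 S1=7 S2=26 S3=21 blocked=[]
Op 5: conn=46 S1=23 S2=26 S3=21 blocked=[]
Op 6: conn=46 S1=28 S2=26 S3=21 blocked=[]
Op 7: conn=31 S1=28 S2=26 S3=6 blocked=[]
Op 8: conn=26 S1=28 S2=21 S3=6 blocked=[]
Op 9: conn=6 S1=28 S2=21 S3=-14 blocked=[3]
Op 10: conn=6 S1=28 S2=37 S3=-14 blocked=[3]
Op 11: conn=6 S1=28 S2=37 S3=-8 blocked=[3]
Op 12: conn=-3 S1=28 S2=28 S3=-8 blocked=[1, 2, 3]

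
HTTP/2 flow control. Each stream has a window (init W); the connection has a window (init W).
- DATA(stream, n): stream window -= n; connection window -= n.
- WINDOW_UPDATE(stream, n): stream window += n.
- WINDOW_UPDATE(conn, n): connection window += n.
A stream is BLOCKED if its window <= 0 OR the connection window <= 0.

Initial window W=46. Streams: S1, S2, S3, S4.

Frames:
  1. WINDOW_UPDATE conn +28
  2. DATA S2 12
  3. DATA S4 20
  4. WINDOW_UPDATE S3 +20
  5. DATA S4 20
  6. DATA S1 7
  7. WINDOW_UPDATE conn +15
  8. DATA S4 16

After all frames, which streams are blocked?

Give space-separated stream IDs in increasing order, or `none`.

Answer: S4

Derivation:
Op 1: conn=74 S1=46 S2=46 S3=46 S4=46 blocked=[]
Op 2: conn=62 S1=46 S2=34 S3=46 S4=46 blocked=[]
Op 3: conn=42 S1=46 S2=34 S3=46 S4=26 blocked=[]
Op 4: conn=42 S1=46 S2=34 S3=66 S4=26 blocked=[]
Op 5: conn=22 S1=46 S2=34 S3=66 S4=6 blocked=[]
Op 6: conn=15 S1=39 S2=34 S3=66 S4=6 blocked=[]
Op 7: conn=30 S1=39 S2=34 S3=66 S4=6 blocked=[]
Op 8: conn=14 S1=39 S2=34 S3=66 S4=-10 blocked=[4]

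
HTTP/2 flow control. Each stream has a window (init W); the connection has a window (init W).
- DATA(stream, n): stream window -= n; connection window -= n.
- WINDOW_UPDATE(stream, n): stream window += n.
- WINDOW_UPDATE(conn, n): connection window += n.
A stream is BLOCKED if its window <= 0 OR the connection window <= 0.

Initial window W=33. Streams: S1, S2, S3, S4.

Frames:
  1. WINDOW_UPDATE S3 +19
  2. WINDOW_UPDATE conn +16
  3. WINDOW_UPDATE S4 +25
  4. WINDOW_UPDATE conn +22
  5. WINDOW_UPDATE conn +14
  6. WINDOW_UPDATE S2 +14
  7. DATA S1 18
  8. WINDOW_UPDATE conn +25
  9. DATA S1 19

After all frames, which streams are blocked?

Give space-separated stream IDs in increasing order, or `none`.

Op 1: conn=33 S1=33 S2=33 S3=52 S4=33 blocked=[]
Op 2: conn=49 S1=33 S2=33 S3=52 S4=33 blocked=[]
Op 3: conn=49 S1=33 S2=33 S3=52 S4=58 blocked=[]
Op 4: conn=71 S1=33 S2=33 S3=52 S4=58 blocked=[]
Op 5: conn=85 S1=33 S2=33 S3=52 S4=58 blocked=[]
Op 6: conn=85 S1=33 S2=47 S3=52 S4=58 blocked=[]
Op 7: conn=67 S1=15 S2=47 S3=52 S4=58 blocked=[]
Op 8: conn=92 S1=15 S2=47 S3=52 S4=58 blocked=[]
Op 9: conn=73 S1=-4 S2=47 S3=52 S4=58 blocked=[1]

Answer: S1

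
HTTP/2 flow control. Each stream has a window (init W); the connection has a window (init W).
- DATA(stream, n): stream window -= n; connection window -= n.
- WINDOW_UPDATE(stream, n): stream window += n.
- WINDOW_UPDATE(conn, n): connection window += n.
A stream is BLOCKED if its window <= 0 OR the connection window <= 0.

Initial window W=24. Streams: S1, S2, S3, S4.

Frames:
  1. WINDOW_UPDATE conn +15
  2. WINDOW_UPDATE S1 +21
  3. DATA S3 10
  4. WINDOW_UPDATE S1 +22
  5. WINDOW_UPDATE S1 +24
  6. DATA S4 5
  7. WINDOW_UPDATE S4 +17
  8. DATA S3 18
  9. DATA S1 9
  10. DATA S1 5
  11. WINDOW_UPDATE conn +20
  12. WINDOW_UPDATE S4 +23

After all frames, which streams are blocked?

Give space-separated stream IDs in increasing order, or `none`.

Answer: S3

Derivation:
Op 1: conn=39 S1=24 S2=24 S3=24 S4=24 blocked=[]
Op 2: conn=39 S1=45 S2=24 S3=24 S4=24 blocked=[]
Op 3: conn=29 S1=45 S2=24 S3=14 S4=24 blocked=[]
Op 4: conn=29 S1=67 S2=24 S3=14 S4=24 blocked=[]
Op 5: conn=29 S1=91 S2=24 S3=14 S4=24 blocked=[]
Op 6: conn=24 S1=91 S2=24 S3=14 S4=19 blocked=[]
Op 7: conn=24 S1=91 S2=24 S3=14 S4=36 blocked=[]
Op 8: conn=6 S1=91 S2=24 S3=-4 S4=36 blocked=[3]
Op 9: conn=-3 S1=82 S2=24 S3=-4 S4=36 blocked=[1, 2, 3, 4]
Op 10: conn=-8 S1=77 S2=24 S3=-4 S4=36 blocked=[1, 2, 3, 4]
Op 11: conn=12 S1=77 S2=24 S3=-4 S4=36 blocked=[3]
Op 12: conn=12 S1=77 S2=24 S3=-4 S4=59 blocked=[3]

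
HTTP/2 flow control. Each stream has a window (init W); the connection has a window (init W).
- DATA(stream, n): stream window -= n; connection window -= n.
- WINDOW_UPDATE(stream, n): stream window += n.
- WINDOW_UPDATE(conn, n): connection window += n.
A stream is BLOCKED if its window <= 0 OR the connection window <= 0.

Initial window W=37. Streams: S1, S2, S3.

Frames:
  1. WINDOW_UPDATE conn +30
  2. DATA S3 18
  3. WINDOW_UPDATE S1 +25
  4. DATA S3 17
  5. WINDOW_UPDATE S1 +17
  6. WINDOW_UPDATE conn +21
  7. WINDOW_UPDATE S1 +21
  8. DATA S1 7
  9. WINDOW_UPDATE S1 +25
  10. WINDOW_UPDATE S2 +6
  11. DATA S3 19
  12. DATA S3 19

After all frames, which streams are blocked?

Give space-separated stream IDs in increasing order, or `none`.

Answer: S3

Derivation:
Op 1: conn=67 S1=37 S2=37 S3=37 blocked=[]
Op 2: conn=49 S1=37 S2=37 S3=19 blocked=[]
Op 3: conn=49 S1=62 S2=37 S3=19 blocked=[]
Op 4: conn=32 S1=62 S2=37 S3=2 blocked=[]
Op 5: conn=32 S1=79 S2=37 S3=2 blocked=[]
Op 6: conn=53 S1=79 S2=37 S3=2 blocked=[]
Op 7: conn=53 S1=100 S2=37 S3=2 blocked=[]
Op 8: conn=46 S1=93 S2=37 S3=2 blocked=[]
Op 9: conn=46 S1=118 S2=37 S3=2 blocked=[]
Op 10: conn=46 S1=118 S2=43 S3=2 blocked=[]
Op 11: conn=27 S1=118 S2=43 S3=-17 blocked=[3]
Op 12: conn=8 S1=118 S2=43 S3=-36 blocked=[3]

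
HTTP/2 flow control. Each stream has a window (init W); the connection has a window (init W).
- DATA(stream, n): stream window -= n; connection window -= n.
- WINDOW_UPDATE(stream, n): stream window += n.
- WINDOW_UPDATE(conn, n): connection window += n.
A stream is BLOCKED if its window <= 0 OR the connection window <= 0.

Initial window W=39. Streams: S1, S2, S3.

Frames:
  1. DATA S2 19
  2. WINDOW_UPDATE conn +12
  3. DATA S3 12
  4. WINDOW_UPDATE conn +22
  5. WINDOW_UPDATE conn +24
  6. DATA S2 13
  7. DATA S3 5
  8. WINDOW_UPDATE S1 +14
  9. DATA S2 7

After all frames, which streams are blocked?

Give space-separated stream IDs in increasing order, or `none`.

Op 1: conn=20 S1=39 S2=20 S3=39 blocked=[]
Op 2: conn=32 S1=39 S2=20 S3=39 blocked=[]
Op 3: conn=20 S1=39 S2=20 S3=27 blocked=[]
Op 4: conn=42 S1=39 S2=20 S3=27 blocked=[]
Op 5: conn=66 S1=39 S2=20 S3=27 blocked=[]
Op 6: conn=53 S1=39 S2=7 S3=27 blocked=[]
Op 7: conn=48 S1=39 S2=7 S3=22 blocked=[]
Op 8: conn=48 S1=53 S2=7 S3=22 blocked=[]
Op 9: conn=41 S1=53 S2=0 S3=22 blocked=[2]

Answer: S2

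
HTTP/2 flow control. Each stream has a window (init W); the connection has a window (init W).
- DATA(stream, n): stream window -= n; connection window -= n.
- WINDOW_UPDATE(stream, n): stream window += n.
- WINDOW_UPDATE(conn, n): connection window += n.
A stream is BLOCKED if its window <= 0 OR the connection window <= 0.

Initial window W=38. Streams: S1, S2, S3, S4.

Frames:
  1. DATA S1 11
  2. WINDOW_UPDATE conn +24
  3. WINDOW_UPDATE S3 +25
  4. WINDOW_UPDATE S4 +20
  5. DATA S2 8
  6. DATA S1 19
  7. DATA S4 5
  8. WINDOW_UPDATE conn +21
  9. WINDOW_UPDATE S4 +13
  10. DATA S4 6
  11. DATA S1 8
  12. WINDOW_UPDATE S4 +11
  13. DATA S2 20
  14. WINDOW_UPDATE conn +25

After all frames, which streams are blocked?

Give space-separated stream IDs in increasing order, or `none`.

Op 1: conn=27 S1=27 S2=38 S3=38 S4=38 blocked=[]
Op 2: conn=51 S1=27 S2=38 S3=38 S4=38 blocked=[]
Op 3: conn=51 S1=27 S2=38 S3=63 S4=38 blocked=[]
Op 4: conn=51 S1=27 S2=38 S3=63 S4=58 blocked=[]
Op 5: conn=43 S1=27 S2=30 S3=63 S4=58 blocked=[]
Op 6: conn=24 S1=8 S2=30 S3=63 S4=58 blocked=[]
Op 7: conn=19 S1=8 S2=30 S3=63 S4=53 blocked=[]
Op 8: conn=40 S1=8 S2=30 S3=63 S4=53 blocked=[]
Op 9: conn=40 S1=8 S2=30 S3=63 S4=66 blocked=[]
Op 10: conn=34 S1=8 S2=30 S3=63 S4=60 blocked=[]
Op 11: conn=26 S1=0 S2=30 S3=63 S4=60 blocked=[1]
Op 12: conn=26 S1=0 S2=30 S3=63 S4=71 blocked=[1]
Op 13: conn=6 S1=0 S2=10 S3=63 S4=71 blocked=[1]
Op 14: conn=31 S1=0 S2=10 S3=63 S4=71 blocked=[1]

Answer: S1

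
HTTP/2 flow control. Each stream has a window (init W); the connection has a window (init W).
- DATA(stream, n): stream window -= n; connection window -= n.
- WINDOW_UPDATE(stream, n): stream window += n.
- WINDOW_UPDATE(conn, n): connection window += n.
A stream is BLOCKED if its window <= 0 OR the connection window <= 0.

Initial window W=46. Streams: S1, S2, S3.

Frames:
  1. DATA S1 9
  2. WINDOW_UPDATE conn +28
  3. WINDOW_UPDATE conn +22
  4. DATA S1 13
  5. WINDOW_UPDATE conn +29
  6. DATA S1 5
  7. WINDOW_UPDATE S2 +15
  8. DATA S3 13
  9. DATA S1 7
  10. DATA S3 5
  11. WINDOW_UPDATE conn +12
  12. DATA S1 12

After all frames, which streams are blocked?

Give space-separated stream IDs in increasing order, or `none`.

Op 1: conn=37 S1=37 S2=46 S3=46 blocked=[]
Op 2: conn=65 S1=37 S2=46 S3=46 blocked=[]
Op 3: conn=87 S1=37 S2=46 S3=46 blocked=[]
Op 4: conn=74 S1=24 S2=46 S3=46 blocked=[]
Op 5: conn=103 S1=24 S2=46 S3=46 blocked=[]
Op 6: conn=98 S1=19 S2=46 S3=46 blocked=[]
Op 7: conn=98 S1=19 S2=61 S3=46 blocked=[]
Op 8: conn=85 S1=19 S2=61 S3=33 blocked=[]
Op 9: conn=78 S1=12 S2=61 S3=33 blocked=[]
Op 10: conn=73 S1=12 S2=61 S3=28 blocked=[]
Op 11: conn=85 S1=12 S2=61 S3=28 blocked=[]
Op 12: conn=73 S1=0 S2=61 S3=28 blocked=[1]

Answer: S1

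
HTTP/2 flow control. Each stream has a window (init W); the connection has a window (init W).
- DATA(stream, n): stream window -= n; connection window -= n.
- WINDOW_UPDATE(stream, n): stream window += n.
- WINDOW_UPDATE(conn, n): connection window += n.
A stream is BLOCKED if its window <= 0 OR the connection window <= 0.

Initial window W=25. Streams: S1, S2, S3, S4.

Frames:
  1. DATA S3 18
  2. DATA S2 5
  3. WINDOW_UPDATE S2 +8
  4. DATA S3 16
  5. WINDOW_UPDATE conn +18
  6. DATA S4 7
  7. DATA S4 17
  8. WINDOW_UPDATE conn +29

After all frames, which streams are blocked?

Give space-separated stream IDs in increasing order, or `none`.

Op 1: conn=7 S1=25 S2=25 S3=7 S4=25 blocked=[]
Op 2: conn=2 S1=25 S2=20 S3=7 S4=25 blocked=[]
Op 3: conn=2 S1=25 S2=28 S3=7 S4=25 blocked=[]
Op 4: conn=-14 S1=25 S2=28 S3=-9 S4=25 blocked=[1, 2, 3, 4]
Op 5: conn=4 S1=25 S2=28 S3=-9 S4=25 blocked=[3]
Op 6: conn=-3 S1=25 S2=28 S3=-9 S4=18 blocked=[1, 2, 3, 4]
Op 7: conn=-20 S1=25 S2=28 S3=-9 S4=1 blocked=[1, 2, 3, 4]
Op 8: conn=9 S1=25 S2=28 S3=-9 S4=1 blocked=[3]

Answer: S3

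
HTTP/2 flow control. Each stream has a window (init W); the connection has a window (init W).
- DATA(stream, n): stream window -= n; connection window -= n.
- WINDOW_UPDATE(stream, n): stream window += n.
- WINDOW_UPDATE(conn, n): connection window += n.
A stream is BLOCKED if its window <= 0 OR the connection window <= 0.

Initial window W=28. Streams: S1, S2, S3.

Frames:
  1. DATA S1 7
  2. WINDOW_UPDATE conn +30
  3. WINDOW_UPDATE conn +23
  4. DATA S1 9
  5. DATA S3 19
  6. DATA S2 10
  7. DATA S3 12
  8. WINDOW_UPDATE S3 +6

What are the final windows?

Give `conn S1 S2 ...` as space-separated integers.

Answer: 24 12 18 3

Derivation:
Op 1: conn=21 S1=21 S2=28 S3=28 blocked=[]
Op 2: conn=51 S1=21 S2=28 S3=28 blocked=[]
Op 3: conn=74 S1=21 S2=28 S3=28 blocked=[]
Op 4: conn=65 S1=12 S2=28 S3=28 blocked=[]
Op 5: conn=46 S1=12 S2=28 S3=9 blocked=[]
Op 6: conn=36 S1=12 S2=18 S3=9 blocked=[]
Op 7: conn=24 S1=12 S2=18 S3=-3 blocked=[3]
Op 8: conn=24 S1=12 S2=18 S3=3 blocked=[]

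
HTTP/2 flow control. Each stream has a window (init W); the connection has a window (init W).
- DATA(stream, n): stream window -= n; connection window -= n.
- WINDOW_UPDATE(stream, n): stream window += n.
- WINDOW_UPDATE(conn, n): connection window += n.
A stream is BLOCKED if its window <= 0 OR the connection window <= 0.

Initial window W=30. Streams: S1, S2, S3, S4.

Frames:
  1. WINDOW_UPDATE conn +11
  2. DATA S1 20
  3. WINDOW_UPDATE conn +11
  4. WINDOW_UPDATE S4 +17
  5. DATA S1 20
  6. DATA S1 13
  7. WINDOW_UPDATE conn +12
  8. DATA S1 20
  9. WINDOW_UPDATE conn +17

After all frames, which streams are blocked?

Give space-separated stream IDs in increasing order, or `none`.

Answer: S1

Derivation:
Op 1: conn=41 S1=30 S2=30 S3=30 S4=30 blocked=[]
Op 2: conn=21 S1=10 S2=30 S3=30 S4=30 blocked=[]
Op 3: conn=32 S1=10 S2=30 S3=30 S4=30 blocked=[]
Op 4: conn=32 S1=10 S2=30 S3=30 S4=47 blocked=[]
Op 5: conn=12 S1=-10 S2=30 S3=30 S4=47 blocked=[1]
Op 6: conn=-1 S1=-23 S2=30 S3=30 S4=47 blocked=[1, 2, 3, 4]
Op 7: conn=11 S1=-23 S2=30 S3=30 S4=47 blocked=[1]
Op 8: conn=-9 S1=-43 S2=30 S3=30 S4=47 blocked=[1, 2, 3, 4]
Op 9: conn=8 S1=-43 S2=30 S3=30 S4=47 blocked=[1]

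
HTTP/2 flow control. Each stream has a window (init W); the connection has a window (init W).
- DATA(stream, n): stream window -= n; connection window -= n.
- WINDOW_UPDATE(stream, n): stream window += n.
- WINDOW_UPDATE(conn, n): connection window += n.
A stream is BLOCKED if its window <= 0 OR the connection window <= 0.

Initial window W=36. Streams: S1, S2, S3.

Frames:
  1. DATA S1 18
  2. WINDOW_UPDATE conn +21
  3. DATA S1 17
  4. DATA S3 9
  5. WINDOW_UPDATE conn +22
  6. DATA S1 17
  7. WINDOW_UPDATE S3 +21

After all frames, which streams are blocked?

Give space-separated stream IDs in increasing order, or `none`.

Op 1: conn=18 S1=18 S2=36 S3=36 blocked=[]
Op 2: conn=39 S1=18 S2=36 S3=36 blocked=[]
Op 3: conn=22 S1=1 S2=36 S3=36 blocked=[]
Op 4: conn=13 S1=1 S2=36 S3=27 blocked=[]
Op 5: conn=35 S1=1 S2=36 S3=27 blocked=[]
Op 6: conn=18 S1=-16 S2=36 S3=27 blocked=[1]
Op 7: conn=18 S1=-16 S2=36 S3=48 blocked=[1]

Answer: S1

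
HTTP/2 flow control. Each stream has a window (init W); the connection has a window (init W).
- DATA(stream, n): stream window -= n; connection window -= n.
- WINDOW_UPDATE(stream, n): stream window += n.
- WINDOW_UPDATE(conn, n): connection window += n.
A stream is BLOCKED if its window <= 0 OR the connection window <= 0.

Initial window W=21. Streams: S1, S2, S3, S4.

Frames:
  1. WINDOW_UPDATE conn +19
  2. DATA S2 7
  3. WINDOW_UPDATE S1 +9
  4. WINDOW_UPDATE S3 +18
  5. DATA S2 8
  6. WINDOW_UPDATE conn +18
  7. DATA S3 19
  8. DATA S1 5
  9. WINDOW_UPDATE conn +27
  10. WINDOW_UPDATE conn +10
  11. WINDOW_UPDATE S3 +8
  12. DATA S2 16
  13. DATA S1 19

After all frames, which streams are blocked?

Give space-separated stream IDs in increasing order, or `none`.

Answer: S2

Derivation:
Op 1: conn=40 S1=21 S2=21 S3=21 S4=21 blocked=[]
Op 2: conn=33 S1=21 S2=14 S3=21 S4=21 blocked=[]
Op 3: conn=33 S1=30 S2=14 S3=21 S4=21 blocked=[]
Op 4: conn=33 S1=30 S2=14 S3=39 S4=21 blocked=[]
Op 5: conn=25 S1=30 S2=6 S3=39 S4=21 blocked=[]
Op 6: conn=43 S1=30 S2=6 S3=39 S4=21 blocked=[]
Op 7: conn=24 S1=30 S2=6 S3=20 S4=21 blocked=[]
Op 8: conn=19 S1=25 S2=6 S3=20 S4=21 blocked=[]
Op 9: conn=46 S1=25 S2=6 S3=20 S4=21 blocked=[]
Op 10: conn=56 S1=25 S2=6 S3=20 S4=21 blocked=[]
Op 11: conn=56 S1=25 S2=6 S3=28 S4=21 blocked=[]
Op 12: conn=40 S1=25 S2=-10 S3=28 S4=21 blocked=[2]
Op 13: conn=21 S1=6 S2=-10 S3=28 S4=21 blocked=[2]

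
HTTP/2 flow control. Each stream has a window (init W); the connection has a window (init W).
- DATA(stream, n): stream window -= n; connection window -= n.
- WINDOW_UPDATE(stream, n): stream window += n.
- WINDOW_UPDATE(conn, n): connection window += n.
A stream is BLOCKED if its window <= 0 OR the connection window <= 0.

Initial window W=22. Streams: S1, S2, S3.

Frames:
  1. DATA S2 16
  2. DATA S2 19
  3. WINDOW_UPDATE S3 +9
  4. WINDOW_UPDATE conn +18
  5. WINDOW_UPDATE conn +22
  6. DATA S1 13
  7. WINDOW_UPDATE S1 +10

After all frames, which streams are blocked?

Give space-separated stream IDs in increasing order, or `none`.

Answer: S2

Derivation:
Op 1: conn=6 S1=22 S2=6 S3=22 blocked=[]
Op 2: conn=-13 S1=22 S2=-13 S3=22 blocked=[1, 2, 3]
Op 3: conn=-13 S1=22 S2=-13 S3=31 blocked=[1, 2, 3]
Op 4: conn=5 S1=22 S2=-13 S3=31 blocked=[2]
Op 5: conn=27 S1=22 S2=-13 S3=31 blocked=[2]
Op 6: conn=14 S1=9 S2=-13 S3=31 blocked=[2]
Op 7: conn=14 S1=19 S2=-13 S3=31 blocked=[2]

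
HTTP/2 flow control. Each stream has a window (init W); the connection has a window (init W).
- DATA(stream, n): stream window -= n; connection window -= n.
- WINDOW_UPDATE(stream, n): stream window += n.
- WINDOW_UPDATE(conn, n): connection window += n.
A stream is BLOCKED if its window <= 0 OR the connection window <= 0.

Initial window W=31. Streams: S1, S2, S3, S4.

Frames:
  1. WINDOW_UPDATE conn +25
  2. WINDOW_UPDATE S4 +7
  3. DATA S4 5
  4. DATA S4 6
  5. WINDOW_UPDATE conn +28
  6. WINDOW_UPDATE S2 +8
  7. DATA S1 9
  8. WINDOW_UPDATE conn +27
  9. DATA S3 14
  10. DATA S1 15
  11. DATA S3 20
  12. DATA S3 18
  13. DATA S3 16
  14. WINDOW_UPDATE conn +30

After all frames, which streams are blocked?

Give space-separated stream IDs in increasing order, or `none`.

Op 1: conn=56 S1=31 S2=31 S3=31 S4=31 blocked=[]
Op 2: conn=56 S1=31 S2=31 S3=31 S4=38 blocked=[]
Op 3: conn=51 S1=31 S2=31 S3=31 S4=33 blocked=[]
Op 4: conn=45 S1=31 S2=31 S3=31 S4=27 blocked=[]
Op 5: conn=73 S1=31 S2=31 S3=31 S4=27 blocked=[]
Op 6: conn=73 S1=31 S2=39 S3=31 S4=27 blocked=[]
Op 7: conn=64 S1=22 S2=39 S3=31 S4=27 blocked=[]
Op 8: conn=91 S1=22 S2=39 S3=31 S4=27 blocked=[]
Op 9: conn=77 S1=22 S2=39 S3=17 S4=27 blocked=[]
Op 10: conn=62 S1=7 S2=39 S3=17 S4=27 blocked=[]
Op 11: conn=42 S1=7 S2=39 S3=-3 S4=27 blocked=[3]
Op 12: conn=24 S1=7 S2=39 S3=-21 S4=27 blocked=[3]
Op 13: conn=8 S1=7 S2=39 S3=-37 S4=27 blocked=[3]
Op 14: conn=38 S1=7 S2=39 S3=-37 S4=27 blocked=[3]

Answer: S3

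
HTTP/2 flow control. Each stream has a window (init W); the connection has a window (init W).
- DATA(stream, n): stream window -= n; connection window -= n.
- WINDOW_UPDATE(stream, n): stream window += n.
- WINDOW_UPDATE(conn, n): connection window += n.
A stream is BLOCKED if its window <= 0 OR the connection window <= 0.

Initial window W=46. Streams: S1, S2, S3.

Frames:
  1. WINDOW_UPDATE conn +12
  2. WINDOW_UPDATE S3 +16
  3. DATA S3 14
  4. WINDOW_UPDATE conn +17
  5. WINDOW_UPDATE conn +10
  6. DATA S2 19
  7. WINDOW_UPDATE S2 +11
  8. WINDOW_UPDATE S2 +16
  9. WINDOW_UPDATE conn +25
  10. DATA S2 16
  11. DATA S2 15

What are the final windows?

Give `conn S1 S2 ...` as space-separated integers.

Op 1: conn=58 S1=46 S2=46 S3=46 blocked=[]
Op 2: conn=58 S1=46 S2=46 S3=62 blocked=[]
Op 3: conn=44 S1=46 S2=46 S3=48 blocked=[]
Op 4: conn=61 S1=46 S2=46 S3=48 blocked=[]
Op 5: conn=71 S1=46 S2=46 S3=48 blocked=[]
Op 6: conn=52 S1=46 S2=27 S3=48 blocked=[]
Op 7: conn=52 S1=46 S2=38 S3=48 blocked=[]
Op 8: conn=52 S1=46 S2=54 S3=48 blocked=[]
Op 9: conn=77 S1=46 S2=54 S3=48 blocked=[]
Op 10: conn=61 S1=46 S2=38 S3=48 blocked=[]
Op 11: conn=46 S1=46 S2=23 S3=48 blocked=[]

Answer: 46 46 23 48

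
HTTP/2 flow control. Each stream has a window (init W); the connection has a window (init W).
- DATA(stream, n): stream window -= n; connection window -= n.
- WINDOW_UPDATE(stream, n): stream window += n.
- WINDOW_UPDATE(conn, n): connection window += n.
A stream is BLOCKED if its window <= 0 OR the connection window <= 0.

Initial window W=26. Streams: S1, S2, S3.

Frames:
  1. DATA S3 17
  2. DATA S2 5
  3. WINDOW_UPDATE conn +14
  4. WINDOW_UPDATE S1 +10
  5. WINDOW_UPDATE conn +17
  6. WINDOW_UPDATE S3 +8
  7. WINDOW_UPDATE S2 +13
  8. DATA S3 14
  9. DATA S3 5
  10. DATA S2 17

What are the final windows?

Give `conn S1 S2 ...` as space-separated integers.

Op 1: conn=9 S1=26 S2=26 S3=9 blocked=[]
Op 2: conn=4 S1=26 S2=21 S3=9 blocked=[]
Op 3: conn=18 S1=26 S2=21 S3=9 blocked=[]
Op 4: conn=18 S1=36 S2=21 S3=9 blocked=[]
Op 5: conn=35 S1=36 S2=21 S3=9 blocked=[]
Op 6: conn=35 S1=36 S2=21 S3=17 blocked=[]
Op 7: conn=35 S1=36 S2=34 S3=17 blocked=[]
Op 8: conn=21 S1=36 S2=34 S3=3 blocked=[]
Op 9: conn=16 S1=36 S2=34 S3=-2 blocked=[3]
Op 10: conn=-1 S1=36 S2=17 S3=-2 blocked=[1, 2, 3]

Answer: -1 36 17 -2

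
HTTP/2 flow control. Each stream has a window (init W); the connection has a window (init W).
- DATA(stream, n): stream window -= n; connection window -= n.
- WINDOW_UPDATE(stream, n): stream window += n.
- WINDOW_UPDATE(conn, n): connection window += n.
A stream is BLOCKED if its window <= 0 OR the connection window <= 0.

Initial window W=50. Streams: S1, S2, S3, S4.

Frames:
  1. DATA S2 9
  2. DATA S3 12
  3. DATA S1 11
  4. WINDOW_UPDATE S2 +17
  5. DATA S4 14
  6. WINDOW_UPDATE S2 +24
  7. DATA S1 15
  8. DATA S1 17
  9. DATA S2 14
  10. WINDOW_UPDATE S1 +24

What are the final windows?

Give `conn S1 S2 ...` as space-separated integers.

Op 1: conn=41 S1=50 S2=41 S3=50 S4=50 blocked=[]
Op 2: conn=29 S1=50 S2=41 S3=38 S4=50 blocked=[]
Op 3: conn=18 S1=39 S2=41 S3=38 S4=50 blocked=[]
Op 4: conn=18 S1=39 S2=58 S3=38 S4=50 blocked=[]
Op 5: conn=4 S1=39 S2=58 S3=38 S4=36 blocked=[]
Op 6: conn=4 S1=39 S2=82 S3=38 S4=36 blocked=[]
Op 7: conn=-11 S1=24 S2=82 S3=38 S4=36 blocked=[1, 2, 3, 4]
Op 8: conn=-28 S1=7 S2=82 S3=38 S4=36 blocked=[1, 2, 3, 4]
Op 9: conn=-42 S1=7 S2=68 S3=38 S4=36 blocked=[1, 2, 3, 4]
Op 10: conn=-42 S1=31 S2=68 S3=38 S4=36 blocked=[1, 2, 3, 4]

Answer: -42 31 68 38 36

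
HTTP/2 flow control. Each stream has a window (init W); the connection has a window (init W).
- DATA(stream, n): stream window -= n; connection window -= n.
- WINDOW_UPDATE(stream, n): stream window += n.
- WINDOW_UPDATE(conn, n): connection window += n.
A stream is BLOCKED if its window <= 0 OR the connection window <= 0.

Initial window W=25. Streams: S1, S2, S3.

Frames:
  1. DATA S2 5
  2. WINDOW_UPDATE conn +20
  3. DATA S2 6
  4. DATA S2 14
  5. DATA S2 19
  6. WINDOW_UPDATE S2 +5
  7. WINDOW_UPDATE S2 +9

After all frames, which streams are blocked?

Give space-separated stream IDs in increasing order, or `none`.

Op 1: conn=20 S1=25 S2=20 S3=25 blocked=[]
Op 2: conn=40 S1=25 S2=20 S3=25 blocked=[]
Op 3: conn=34 S1=25 S2=14 S3=25 blocked=[]
Op 4: conn=20 S1=25 S2=0 S3=25 blocked=[2]
Op 5: conn=1 S1=25 S2=-19 S3=25 blocked=[2]
Op 6: conn=1 S1=25 S2=-14 S3=25 blocked=[2]
Op 7: conn=1 S1=25 S2=-5 S3=25 blocked=[2]

Answer: S2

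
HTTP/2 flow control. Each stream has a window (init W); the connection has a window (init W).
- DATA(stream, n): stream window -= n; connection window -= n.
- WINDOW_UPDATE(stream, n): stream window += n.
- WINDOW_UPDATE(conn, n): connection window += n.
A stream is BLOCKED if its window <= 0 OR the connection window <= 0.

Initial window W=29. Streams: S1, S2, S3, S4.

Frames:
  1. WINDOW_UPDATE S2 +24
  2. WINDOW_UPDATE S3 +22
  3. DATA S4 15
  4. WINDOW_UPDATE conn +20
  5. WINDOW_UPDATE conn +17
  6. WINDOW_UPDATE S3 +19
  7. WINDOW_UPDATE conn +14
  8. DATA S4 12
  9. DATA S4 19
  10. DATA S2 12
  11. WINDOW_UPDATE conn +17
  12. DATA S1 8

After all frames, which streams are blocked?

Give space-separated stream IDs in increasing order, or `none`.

Answer: S4

Derivation:
Op 1: conn=29 S1=29 S2=53 S3=29 S4=29 blocked=[]
Op 2: conn=29 S1=29 S2=53 S3=51 S4=29 blocked=[]
Op 3: conn=14 S1=29 S2=53 S3=51 S4=14 blocked=[]
Op 4: conn=34 S1=29 S2=53 S3=51 S4=14 blocked=[]
Op 5: conn=51 S1=29 S2=53 S3=51 S4=14 blocked=[]
Op 6: conn=51 S1=29 S2=53 S3=70 S4=14 blocked=[]
Op 7: conn=65 S1=29 S2=53 S3=70 S4=14 blocked=[]
Op 8: conn=53 S1=29 S2=53 S3=70 S4=2 blocked=[]
Op 9: conn=34 S1=29 S2=53 S3=70 S4=-17 blocked=[4]
Op 10: conn=22 S1=29 S2=41 S3=70 S4=-17 blocked=[4]
Op 11: conn=39 S1=29 S2=41 S3=70 S4=-17 blocked=[4]
Op 12: conn=31 S1=21 S2=41 S3=70 S4=-17 blocked=[4]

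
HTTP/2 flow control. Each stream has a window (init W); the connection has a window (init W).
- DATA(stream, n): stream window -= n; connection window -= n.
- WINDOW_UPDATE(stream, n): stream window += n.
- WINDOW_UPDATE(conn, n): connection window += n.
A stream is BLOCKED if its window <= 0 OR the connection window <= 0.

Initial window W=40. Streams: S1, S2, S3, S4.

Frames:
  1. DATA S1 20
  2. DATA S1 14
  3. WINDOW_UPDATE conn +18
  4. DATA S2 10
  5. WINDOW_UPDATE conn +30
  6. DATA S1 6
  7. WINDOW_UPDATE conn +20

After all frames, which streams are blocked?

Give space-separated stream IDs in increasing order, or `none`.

Answer: S1

Derivation:
Op 1: conn=20 S1=20 S2=40 S3=40 S4=40 blocked=[]
Op 2: conn=6 S1=6 S2=40 S3=40 S4=40 blocked=[]
Op 3: conn=24 S1=6 S2=40 S3=40 S4=40 blocked=[]
Op 4: conn=14 S1=6 S2=30 S3=40 S4=40 blocked=[]
Op 5: conn=44 S1=6 S2=30 S3=40 S4=40 blocked=[]
Op 6: conn=38 S1=0 S2=30 S3=40 S4=40 blocked=[1]
Op 7: conn=58 S1=0 S2=30 S3=40 S4=40 blocked=[1]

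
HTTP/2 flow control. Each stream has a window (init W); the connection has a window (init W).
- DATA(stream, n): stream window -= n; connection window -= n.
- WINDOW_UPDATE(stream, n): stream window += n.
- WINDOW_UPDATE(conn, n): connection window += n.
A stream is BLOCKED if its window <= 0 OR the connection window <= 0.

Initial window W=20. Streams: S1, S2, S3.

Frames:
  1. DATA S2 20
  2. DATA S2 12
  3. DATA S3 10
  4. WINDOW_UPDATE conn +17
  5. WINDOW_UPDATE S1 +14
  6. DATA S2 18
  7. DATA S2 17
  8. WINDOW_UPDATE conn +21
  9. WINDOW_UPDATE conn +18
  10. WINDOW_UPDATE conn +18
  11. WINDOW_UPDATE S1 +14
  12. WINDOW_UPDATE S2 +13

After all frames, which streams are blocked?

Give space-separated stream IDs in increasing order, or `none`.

Op 1: conn=0 S1=20 S2=0 S3=20 blocked=[1, 2, 3]
Op 2: conn=-12 S1=20 S2=-12 S3=20 blocked=[1, 2, 3]
Op 3: conn=-22 S1=20 S2=-12 S3=10 blocked=[1, 2, 3]
Op 4: conn=-5 S1=20 S2=-12 S3=10 blocked=[1, 2, 3]
Op 5: conn=-5 S1=34 S2=-12 S3=10 blocked=[1, 2, 3]
Op 6: conn=-23 S1=34 S2=-30 S3=10 blocked=[1, 2, 3]
Op 7: conn=-40 S1=34 S2=-47 S3=10 blocked=[1, 2, 3]
Op 8: conn=-19 S1=34 S2=-47 S3=10 blocked=[1, 2, 3]
Op 9: conn=-1 S1=34 S2=-47 S3=10 blocked=[1, 2, 3]
Op 10: conn=17 S1=34 S2=-47 S3=10 blocked=[2]
Op 11: conn=17 S1=48 S2=-47 S3=10 blocked=[2]
Op 12: conn=17 S1=48 S2=-34 S3=10 blocked=[2]

Answer: S2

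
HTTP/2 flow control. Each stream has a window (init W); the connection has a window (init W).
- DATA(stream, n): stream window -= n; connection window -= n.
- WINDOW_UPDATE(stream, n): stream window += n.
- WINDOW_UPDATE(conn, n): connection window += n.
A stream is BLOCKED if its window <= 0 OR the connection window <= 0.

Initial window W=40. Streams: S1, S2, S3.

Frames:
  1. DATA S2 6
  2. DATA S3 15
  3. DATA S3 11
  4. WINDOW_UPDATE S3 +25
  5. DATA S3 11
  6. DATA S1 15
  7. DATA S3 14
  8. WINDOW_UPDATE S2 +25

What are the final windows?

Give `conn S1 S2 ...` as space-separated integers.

Answer: -32 25 59 14

Derivation:
Op 1: conn=34 S1=40 S2=34 S3=40 blocked=[]
Op 2: conn=19 S1=40 S2=34 S3=25 blocked=[]
Op 3: conn=8 S1=40 S2=34 S3=14 blocked=[]
Op 4: conn=8 S1=40 S2=34 S3=39 blocked=[]
Op 5: conn=-3 S1=40 S2=34 S3=28 blocked=[1, 2, 3]
Op 6: conn=-18 S1=25 S2=34 S3=28 blocked=[1, 2, 3]
Op 7: conn=-32 S1=25 S2=34 S3=14 blocked=[1, 2, 3]
Op 8: conn=-32 S1=25 S2=59 S3=14 blocked=[1, 2, 3]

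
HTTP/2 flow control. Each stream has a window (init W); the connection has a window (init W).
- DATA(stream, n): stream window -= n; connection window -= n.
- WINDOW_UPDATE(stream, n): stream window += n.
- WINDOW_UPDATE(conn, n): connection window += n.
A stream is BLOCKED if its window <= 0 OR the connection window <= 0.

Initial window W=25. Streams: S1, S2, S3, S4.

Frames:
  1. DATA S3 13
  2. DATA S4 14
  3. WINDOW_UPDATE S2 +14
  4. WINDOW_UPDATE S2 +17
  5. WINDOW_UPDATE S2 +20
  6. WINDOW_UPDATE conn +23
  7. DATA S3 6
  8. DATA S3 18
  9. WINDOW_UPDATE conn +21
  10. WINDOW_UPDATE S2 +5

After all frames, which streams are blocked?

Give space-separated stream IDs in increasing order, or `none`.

Op 1: conn=12 S1=25 S2=25 S3=12 S4=25 blocked=[]
Op 2: conn=-2 S1=25 S2=25 S3=12 S4=11 blocked=[1, 2, 3, 4]
Op 3: conn=-2 S1=25 S2=39 S3=12 S4=11 blocked=[1, 2, 3, 4]
Op 4: conn=-2 S1=25 S2=56 S3=12 S4=11 blocked=[1, 2, 3, 4]
Op 5: conn=-2 S1=25 S2=76 S3=12 S4=11 blocked=[1, 2, 3, 4]
Op 6: conn=21 S1=25 S2=76 S3=12 S4=11 blocked=[]
Op 7: conn=15 S1=25 S2=76 S3=6 S4=11 blocked=[]
Op 8: conn=-3 S1=25 S2=76 S3=-12 S4=11 blocked=[1, 2, 3, 4]
Op 9: conn=18 S1=25 S2=76 S3=-12 S4=11 blocked=[3]
Op 10: conn=18 S1=25 S2=81 S3=-12 S4=11 blocked=[3]

Answer: S3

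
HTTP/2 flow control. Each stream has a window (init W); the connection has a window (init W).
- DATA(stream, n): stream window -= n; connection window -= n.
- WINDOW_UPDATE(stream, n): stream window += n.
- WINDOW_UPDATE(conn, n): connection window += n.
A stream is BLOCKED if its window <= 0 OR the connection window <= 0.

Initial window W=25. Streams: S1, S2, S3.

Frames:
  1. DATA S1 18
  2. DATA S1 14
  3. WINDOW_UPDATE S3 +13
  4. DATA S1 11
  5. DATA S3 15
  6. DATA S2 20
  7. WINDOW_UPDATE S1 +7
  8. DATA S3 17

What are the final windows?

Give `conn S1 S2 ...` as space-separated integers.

Answer: -70 -11 5 6

Derivation:
Op 1: conn=7 S1=7 S2=25 S3=25 blocked=[]
Op 2: conn=-7 S1=-7 S2=25 S3=25 blocked=[1, 2, 3]
Op 3: conn=-7 S1=-7 S2=25 S3=38 blocked=[1, 2, 3]
Op 4: conn=-18 S1=-18 S2=25 S3=38 blocked=[1, 2, 3]
Op 5: conn=-33 S1=-18 S2=25 S3=23 blocked=[1, 2, 3]
Op 6: conn=-53 S1=-18 S2=5 S3=23 blocked=[1, 2, 3]
Op 7: conn=-53 S1=-11 S2=5 S3=23 blocked=[1, 2, 3]
Op 8: conn=-70 S1=-11 S2=5 S3=6 blocked=[1, 2, 3]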